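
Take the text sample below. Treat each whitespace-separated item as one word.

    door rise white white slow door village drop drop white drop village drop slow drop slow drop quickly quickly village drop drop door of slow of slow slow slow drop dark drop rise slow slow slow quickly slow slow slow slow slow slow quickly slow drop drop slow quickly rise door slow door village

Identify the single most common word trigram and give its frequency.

Trigram frequencies (highest first):
  slow slow slow: 6
  slow door village: 2
  village drop drop: 2
  drop slow drop: 2
  slow slow quickly: 2
  slow quickly slow: 2
  … (36 more, each ≤ 1)

"slow slow slow", 6 times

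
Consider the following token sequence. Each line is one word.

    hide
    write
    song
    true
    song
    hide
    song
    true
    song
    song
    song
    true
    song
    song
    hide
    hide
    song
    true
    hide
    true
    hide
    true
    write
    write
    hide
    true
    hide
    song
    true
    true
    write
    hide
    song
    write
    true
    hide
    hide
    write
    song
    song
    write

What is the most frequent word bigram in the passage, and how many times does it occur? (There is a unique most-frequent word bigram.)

Bigram frequencies (highest first):
  song true: 5
  hide song: 4
  song song: 4
  true hide: 4
  true song: 3
  hide true: 3
  … (10 more, each ≤ 2)

"song true", 5 times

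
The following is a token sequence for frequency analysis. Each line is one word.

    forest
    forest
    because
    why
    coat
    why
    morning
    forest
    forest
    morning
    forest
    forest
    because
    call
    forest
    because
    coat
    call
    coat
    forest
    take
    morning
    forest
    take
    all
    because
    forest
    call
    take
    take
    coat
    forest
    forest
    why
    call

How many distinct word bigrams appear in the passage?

25

35 tokens → 34 bigram windows in total.
Repeated bigrams (each contributes count−1 duplicates):
  forest forest: 4
  forest because: 3
  morning forest: 3
  coat forest: 2
  forest take: 2
9 duplicate windows → 34 − 9 = 25 distinct.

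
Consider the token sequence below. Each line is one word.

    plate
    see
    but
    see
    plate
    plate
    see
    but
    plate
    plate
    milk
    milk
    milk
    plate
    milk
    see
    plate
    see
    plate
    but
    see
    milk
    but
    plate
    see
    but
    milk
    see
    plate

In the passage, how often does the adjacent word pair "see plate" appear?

4

Scanning the 28 overlapping bigram windows for "see plate":
  position 4–5: see plate
  position 16–17: see plate
  position 18–19: see plate
  position 28–29: see plate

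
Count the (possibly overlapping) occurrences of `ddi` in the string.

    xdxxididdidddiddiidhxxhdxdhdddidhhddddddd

Sliding a length-3 window over the 41 characters (39 positions):
  position 8–10: ddi
  position 12–14: ddi
  position 15–17: ddi
  position 29–31: ddi

4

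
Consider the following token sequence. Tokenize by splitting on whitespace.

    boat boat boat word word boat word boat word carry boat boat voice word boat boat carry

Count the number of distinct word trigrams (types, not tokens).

17 tokens → 15 trigram windows in total.
Repeated trigrams (each contributes count−1 duplicates):
  word boat word: 2
1 duplicate windows → 15 − 1 = 14 distinct.

14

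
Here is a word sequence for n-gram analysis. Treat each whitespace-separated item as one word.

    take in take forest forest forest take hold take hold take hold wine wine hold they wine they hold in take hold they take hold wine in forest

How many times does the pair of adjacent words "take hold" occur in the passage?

5

Scanning the 27 overlapping bigram windows for "take hold":
  position 7–8: take hold
  position 9–10: take hold
  position 11–12: take hold
  position 21–22: take hold
  position 24–25: take hold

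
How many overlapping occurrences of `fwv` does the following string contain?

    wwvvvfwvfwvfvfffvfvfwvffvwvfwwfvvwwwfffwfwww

Sliding a length-3 window over the 44 characters (42 positions):
  position 6–8: fwv
  position 9–11: fwv
  position 20–22: fwv

3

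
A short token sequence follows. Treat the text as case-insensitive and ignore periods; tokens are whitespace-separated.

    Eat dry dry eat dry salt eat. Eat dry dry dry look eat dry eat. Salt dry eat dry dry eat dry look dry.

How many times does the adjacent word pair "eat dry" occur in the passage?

6

Scanning the 23 overlapping bigram windows for "eat dry":
  position 1–2: eat dry
  position 4–5: eat dry
  position 8–9: eat dry
  position 13–14: eat dry
  position 18–19: eat dry
  position 21–22: eat dry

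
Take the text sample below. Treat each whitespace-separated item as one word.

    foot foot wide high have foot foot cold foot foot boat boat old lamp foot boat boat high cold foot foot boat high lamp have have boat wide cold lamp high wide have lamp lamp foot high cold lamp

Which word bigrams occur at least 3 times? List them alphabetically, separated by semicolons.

Bigram counts meeting the condition (at least 3 times):
  foot boat: 3
  foot foot: 4

foot boat; foot foot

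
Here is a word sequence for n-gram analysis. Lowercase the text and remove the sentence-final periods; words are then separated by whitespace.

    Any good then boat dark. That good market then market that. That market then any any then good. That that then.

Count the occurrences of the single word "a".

0

Scanning the 21 tokens for "a":
  (none found)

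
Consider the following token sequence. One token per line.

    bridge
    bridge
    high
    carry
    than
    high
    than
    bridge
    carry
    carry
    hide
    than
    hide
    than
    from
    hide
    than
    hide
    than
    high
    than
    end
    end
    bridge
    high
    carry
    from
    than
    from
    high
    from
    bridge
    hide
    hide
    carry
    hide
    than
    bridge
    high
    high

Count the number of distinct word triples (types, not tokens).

33

40 tokens → 38 trigram windows in total.
Repeated trigrams (each contributes count−1 duplicates):
  bridge high carry: 2
  carry hide than: 2
  hide than hide: 2
  than hide than: 2
  than high than: 2
5 duplicate windows → 38 − 5 = 33 distinct.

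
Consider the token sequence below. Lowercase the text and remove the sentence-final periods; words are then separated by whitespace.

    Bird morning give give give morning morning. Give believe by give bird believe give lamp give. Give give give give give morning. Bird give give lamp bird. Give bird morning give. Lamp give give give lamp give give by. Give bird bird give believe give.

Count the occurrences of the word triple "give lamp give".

3

Scanning the 43 overlapping trigram windows for "give lamp give":
  position 14–16: give lamp give
  position 31–33: give lamp give
  position 35–37: give lamp give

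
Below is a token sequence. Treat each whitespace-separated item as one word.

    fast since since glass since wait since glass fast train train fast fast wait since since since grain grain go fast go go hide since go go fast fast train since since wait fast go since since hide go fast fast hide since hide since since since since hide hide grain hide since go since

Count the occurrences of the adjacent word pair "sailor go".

Scanning the 54 overlapping bigram windows for "sailor go":
  (none found)

0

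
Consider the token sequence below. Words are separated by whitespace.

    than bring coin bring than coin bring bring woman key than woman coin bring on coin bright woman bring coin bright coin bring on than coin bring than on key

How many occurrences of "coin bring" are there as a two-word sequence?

Scanning the 29 overlapping bigram windows for "coin bring":
  position 3–4: coin bring
  position 6–7: coin bring
  position 13–14: coin bring
  position 22–23: coin bring
  position 26–27: coin bring

5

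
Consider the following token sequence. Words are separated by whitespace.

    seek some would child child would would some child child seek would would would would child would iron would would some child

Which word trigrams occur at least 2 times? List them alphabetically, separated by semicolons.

Trigram counts meeting the condition (at least 2 times):
  would some child: 2
  would would some: 2
  would would would: 2

would some child; would would some; would would would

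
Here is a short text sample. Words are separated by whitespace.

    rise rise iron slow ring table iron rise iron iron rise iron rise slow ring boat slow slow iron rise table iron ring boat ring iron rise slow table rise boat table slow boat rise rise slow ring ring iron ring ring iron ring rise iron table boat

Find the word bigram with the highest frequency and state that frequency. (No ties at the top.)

Bigram frequencies (highest first):
  iron rise: 5
  rise iron: 4
  slow ring: 3
  rise slow: 3
  iron ring: 3
  ring iron: 3
  … (22 more, each ≤ 2)

"iron rise", 5 times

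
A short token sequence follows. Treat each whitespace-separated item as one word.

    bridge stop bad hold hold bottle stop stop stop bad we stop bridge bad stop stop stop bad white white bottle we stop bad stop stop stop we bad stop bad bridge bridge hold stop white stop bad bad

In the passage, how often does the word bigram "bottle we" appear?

1

Scanning the 38 overlapping bigram windows for "bottle we":
  position 21–22: bottle we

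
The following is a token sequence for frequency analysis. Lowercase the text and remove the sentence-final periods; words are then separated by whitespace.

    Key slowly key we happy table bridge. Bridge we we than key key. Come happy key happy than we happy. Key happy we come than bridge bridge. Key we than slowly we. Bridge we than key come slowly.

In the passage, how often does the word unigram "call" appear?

Scanning the 38 tokens for "call":
  (none found)

0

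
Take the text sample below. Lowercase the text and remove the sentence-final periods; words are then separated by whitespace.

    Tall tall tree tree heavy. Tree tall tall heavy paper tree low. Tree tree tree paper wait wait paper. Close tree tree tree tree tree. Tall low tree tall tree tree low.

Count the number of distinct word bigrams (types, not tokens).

32 tokens → 31 bigram windows in total.
Repeated bigrams (each contributes count−1 duplicates):
  tree tree: 8
  tree tall: 3
  low tree: 2
  tall tall: 2
  tall tree: 2
  tree low: 2
13 duplicate windows → 31 − 13 = 18 distinct.

18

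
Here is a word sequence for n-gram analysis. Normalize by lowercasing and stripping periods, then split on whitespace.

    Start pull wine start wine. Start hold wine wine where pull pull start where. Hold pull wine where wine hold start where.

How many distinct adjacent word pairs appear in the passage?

22 tokens → 21 bigram windows in total.
Repeated bigrams (each contributes count−1 duplicates):
  pull wine: 2
  start where: 2
  wine start: 2
  wine where: 2
4 duplicate windows → 21 − 4 = 17 distinct.

17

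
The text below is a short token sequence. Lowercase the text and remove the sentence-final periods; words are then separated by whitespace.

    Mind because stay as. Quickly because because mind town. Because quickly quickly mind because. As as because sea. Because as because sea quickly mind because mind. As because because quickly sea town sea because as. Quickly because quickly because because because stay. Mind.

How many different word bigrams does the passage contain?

23

43 tokens → 42 bigram windows in total.
Repeated bigrams (each contributes count−1 duplicates):
  because because: 4
  as because: 3
  because as: 3
  because quickly: 3
  mind because: 3
  quickly because: 3
  as quickly: 2
  because mind: 2
  … (4 more repeated)
19 duplicate windows → 42 − 19 = 23 distinct.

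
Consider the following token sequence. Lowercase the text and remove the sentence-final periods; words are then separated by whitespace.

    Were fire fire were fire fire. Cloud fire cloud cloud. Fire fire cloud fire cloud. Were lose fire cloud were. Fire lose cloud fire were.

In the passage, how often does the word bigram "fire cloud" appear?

5

Scanning the 24 overlapping bigram windows for "fire cloud":
  position 6–7: fire cloud
  position 8–9: fire cloud
  position 12–13: fire cloud
  position 14–15: fire cloud
  position 18–19: fire cloud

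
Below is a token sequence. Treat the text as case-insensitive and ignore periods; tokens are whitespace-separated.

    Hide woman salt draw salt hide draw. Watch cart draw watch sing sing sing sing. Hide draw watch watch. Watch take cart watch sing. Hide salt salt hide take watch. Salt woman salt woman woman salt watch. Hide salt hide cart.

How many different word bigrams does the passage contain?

41 tokens → 40 bigram windows in total.
Repeated bigrams (each contributes count−1 duplicates):
  draw watch: 3
  salt hide: 3
  sing sing: 3
  woman salt: 3
  hide draw: 2
  hide salt: 2
  salt woman: 2
  sing hide: 2
  … (2 more repeated)
14 duplicate windows → 40 − 14 = 26 distinct.

26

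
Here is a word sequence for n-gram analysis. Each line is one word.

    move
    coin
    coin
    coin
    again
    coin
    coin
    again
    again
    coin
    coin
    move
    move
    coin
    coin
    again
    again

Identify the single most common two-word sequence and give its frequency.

"coin coin", 5 times

Bigram frequencies (highest first):
  coin coin: 5
  coin again: 3
  move coin: 2
  again coin: 2
  again again: 2
  coin move: 1
  … (1 more, each ≤ 1)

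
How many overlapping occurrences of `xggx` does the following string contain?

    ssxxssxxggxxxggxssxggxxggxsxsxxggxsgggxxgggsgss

Sliding a length-4 window over the 47 characters (44 positions):
  position 8–11: xggx
  position 13–16: xggx
  position 19–22: xggx
  position 23–26: xggx
  position 31–34: xggx

5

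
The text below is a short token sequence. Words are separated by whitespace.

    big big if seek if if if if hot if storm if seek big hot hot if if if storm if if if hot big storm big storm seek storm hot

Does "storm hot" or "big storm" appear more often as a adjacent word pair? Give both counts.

"storm hot": 1 occurrence
"big storm": 2 occurrences

"big storm" (2 vs 1)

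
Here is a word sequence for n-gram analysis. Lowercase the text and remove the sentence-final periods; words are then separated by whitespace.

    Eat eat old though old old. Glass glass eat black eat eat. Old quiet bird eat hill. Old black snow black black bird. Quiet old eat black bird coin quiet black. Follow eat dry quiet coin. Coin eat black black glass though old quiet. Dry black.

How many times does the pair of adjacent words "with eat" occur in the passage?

Scanning the 45 overlapping bigram windows for "with eat":
  (none found)

0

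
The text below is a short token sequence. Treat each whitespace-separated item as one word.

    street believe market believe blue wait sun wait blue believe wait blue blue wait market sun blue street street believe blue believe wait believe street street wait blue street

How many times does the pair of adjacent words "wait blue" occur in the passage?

Scanning the 28 overlapping bigram windows for "wait blue":
  position 8–9: wait blue
  position 11–12: wait blue
  position 27–28: wait blue

3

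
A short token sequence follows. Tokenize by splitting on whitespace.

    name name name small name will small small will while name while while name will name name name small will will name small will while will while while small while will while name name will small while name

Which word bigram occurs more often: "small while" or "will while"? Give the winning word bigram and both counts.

"small while": 2 occurrences
"will while": 4 occurrences

"will while" (4 vs 2)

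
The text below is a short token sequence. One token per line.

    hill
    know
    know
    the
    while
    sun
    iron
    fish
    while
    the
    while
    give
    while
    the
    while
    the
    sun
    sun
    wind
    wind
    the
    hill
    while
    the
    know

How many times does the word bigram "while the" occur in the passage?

4

Scanning the 24 overlapping bigram windows for "while the":
  position 9–10: while the
  position 13–14: while the
  position 15–16: while the
  position 23–24: while the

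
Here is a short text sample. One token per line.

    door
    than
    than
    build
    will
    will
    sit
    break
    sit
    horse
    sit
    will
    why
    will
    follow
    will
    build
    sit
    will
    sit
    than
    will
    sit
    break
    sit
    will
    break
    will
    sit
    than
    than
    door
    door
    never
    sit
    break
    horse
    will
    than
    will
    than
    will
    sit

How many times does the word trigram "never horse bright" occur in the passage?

0

Scanning the 41 overlapping trigram windows for "never horse bright":
  (none found)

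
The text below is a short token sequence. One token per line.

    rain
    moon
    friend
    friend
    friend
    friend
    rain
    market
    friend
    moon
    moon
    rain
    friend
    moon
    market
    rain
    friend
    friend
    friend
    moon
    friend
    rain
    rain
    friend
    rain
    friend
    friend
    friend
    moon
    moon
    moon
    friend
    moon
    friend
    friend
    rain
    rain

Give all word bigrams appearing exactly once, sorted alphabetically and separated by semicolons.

Bigram counts meeting the condition (exactly once):
  market friend: 1
  market rain: 1
  moon market: 1
  moon rain: 1
  rain market: 1
  rain moon: 1

market friend; market rain; moon market; moon rain; rain market; rain moon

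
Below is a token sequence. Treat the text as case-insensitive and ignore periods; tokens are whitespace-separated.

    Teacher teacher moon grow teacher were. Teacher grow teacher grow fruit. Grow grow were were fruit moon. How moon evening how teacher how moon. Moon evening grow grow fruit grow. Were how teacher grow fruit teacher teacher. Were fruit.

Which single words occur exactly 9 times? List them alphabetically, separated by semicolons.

Unigram counts meeting the condition (exactly 9 times):
  grow: 9
  teacher: 9

grow; teacher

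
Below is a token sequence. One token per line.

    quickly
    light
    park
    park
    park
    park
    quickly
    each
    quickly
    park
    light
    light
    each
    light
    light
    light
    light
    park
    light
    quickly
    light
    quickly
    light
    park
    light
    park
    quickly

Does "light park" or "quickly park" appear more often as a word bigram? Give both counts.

"light park" (4 vs 1)

"light park": 4 occurrences
"quickly park": 1 occurrence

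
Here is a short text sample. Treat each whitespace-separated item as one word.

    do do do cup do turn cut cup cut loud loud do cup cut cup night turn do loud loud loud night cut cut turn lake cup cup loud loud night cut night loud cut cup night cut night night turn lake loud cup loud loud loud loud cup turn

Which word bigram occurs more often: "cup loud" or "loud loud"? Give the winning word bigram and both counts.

"loud loud" (7 vs 2)

"cup loud": 2 occurrences
"loud loud": 7 occurrences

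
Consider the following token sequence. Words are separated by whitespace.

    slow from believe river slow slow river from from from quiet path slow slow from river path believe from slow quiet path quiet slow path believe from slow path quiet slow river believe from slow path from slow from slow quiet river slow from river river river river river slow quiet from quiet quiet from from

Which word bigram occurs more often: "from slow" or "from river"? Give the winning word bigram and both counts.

"from slow" (5 vs 2)

"from slow": 5 occurrences
"from river": 2 occurrences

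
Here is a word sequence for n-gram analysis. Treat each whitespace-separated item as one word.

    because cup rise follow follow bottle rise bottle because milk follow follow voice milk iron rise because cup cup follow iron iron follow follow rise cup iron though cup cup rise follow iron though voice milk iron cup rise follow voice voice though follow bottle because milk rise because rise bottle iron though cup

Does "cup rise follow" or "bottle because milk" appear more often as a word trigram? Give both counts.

"cup rise follow" (3 vs 2)

"cup rise follow": 3 occurrences
"bottle because milk": 2 occurrences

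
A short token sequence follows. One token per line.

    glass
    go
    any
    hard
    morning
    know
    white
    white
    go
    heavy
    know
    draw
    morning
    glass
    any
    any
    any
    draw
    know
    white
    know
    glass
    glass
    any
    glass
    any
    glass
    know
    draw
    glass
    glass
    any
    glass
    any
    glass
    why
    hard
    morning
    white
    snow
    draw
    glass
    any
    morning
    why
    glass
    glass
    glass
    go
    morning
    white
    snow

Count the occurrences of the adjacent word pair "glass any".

6

Scanning the 51 overlapping bigram windows for "glass any":
  position 14–15: glass any
  position 23–24: glass any
  position 25–26: glass any
  position 31–32: glass any
  position 33–34: glass any
  position 42–43: glass any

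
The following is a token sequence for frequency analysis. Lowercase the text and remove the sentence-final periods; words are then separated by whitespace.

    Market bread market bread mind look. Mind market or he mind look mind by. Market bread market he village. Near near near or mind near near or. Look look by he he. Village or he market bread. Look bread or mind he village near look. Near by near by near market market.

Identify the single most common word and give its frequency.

"near", 9 times

Unigram frequencies (highest first):
  near: 9
  market: 8
  mind: 6
  look: 6
  he: 6
  bread: 5
  … (3 more, each ≤ 5)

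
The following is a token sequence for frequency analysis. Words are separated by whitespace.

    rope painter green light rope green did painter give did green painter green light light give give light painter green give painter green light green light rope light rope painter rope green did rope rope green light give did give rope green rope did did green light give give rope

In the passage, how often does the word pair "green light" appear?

Scanning the 49 overlapping bigram windows for "green light":
  position 3–4: green light
  position 13–14: green light
  position 23–24: green light
  position 25–26: green light
  position 36–37: green light
  position 46–47: green light

6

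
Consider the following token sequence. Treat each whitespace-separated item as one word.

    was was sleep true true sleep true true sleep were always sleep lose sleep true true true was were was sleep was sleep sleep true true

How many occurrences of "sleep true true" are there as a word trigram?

4

Scanning the 24 overlapping trigram windows for "sleep true true":
  position 3–5: sleep true true
  position 6–8: sleep true true
  position 14–16: sleep true true
  position 24–26: sleep true true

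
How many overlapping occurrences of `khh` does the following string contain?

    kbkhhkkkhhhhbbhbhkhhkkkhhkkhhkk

5

Sliding a length-3 window over the 31 characters (29 positions):
  position 3–5: khh
  position 8–10: khh
  position 18–20: khh
  position 23–25: khh
  position 27–29: khh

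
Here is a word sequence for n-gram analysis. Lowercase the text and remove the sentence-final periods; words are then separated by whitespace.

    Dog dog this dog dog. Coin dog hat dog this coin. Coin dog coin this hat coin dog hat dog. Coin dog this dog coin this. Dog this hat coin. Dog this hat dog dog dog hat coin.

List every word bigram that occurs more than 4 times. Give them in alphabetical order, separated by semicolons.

coin dog; dog this

Bigram counts meeting the condition (more than 4 times):
  coin dog: 5
  dog this: 5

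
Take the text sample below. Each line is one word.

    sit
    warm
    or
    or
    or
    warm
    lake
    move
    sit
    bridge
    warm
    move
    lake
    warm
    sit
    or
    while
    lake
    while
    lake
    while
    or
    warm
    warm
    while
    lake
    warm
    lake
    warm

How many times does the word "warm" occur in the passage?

8

Scanning the 29 tokens for "warm":
  position 2: warm
  position 6: warm
  position 11: warm
  position 14: warm
  position 23: warm
  position 24: warm
  position 27: warm
  position 29: warm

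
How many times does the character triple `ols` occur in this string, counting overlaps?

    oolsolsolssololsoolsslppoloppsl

Sliding a length-3 window over the 31 characters (29 positions):
  position 2–4: ols
  position 5–7: ols
  position 8–10: ols
  position 14–16: ols
  position 18–20: ols

5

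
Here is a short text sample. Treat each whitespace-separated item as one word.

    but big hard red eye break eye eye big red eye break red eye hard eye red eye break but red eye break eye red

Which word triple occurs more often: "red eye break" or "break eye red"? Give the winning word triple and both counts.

"red eye break": 4 occurrences
"break eye red": 1 occurrence

"red eye break" (4 vs 1)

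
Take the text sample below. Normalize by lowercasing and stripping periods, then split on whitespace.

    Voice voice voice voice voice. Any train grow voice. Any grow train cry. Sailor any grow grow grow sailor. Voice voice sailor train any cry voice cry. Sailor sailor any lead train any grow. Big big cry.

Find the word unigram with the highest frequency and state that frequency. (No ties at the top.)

"voice", 9 times

Unigram frequencies (highest first):
  voice: 9
  any: 6
  grow: 6
  sailor: 5
  train: 4
  cry: 4
  … (2 more, each ≤ 2)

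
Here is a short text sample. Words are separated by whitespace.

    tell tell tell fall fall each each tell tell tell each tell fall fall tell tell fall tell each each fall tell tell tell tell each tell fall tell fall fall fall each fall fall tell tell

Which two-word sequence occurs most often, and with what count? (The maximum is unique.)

Bigram frequencies (highest first):
  tell tell: 9
  tell fall: 5
  fall fall: 5
  fall tell: 5
  each tell: 3
  tell each: 3
  … (3 more, each ≤ 2)

"tell tell", 9 times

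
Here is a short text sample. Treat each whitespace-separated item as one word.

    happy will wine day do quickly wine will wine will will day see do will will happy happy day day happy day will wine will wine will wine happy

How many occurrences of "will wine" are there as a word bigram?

5

Scanning the 28 overlapping bigram windows for "will wine":
  position 2–3: will wine
  position 8–9: will wine
  position 23–24: will wine
  position 25–26: will wine
  position 27–28: will wine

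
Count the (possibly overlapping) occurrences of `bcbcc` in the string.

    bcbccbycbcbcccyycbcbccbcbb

3

Sliding a length-5 window over the 26 characters (22 positions):
  position 1–5: bcbcc
  position 9–13: bcbcc
  position 18–22: bcbcc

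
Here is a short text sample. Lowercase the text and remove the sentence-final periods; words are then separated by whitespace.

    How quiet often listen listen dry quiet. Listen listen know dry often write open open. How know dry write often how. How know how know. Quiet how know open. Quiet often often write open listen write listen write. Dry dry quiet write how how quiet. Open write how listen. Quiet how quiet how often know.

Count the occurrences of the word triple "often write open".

2

Scanning the 53 overlapping trigram windows for "often write open":
  position 12–14: often write open
  position 32–34: often write open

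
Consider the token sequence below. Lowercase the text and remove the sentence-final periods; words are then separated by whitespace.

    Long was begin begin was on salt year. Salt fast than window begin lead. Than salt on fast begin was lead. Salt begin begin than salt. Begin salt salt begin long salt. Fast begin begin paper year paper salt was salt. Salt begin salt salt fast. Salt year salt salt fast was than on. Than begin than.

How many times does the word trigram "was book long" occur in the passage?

Scanning the 55 overlapping trigram windows for "was book long":
  (none found)

0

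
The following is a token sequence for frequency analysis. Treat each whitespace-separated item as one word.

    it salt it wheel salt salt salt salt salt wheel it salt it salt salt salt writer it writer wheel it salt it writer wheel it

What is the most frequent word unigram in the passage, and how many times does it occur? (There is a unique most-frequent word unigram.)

"salt", 11 times

Unigram frequencies (highest first):
  salt: 11
  it: 8
  wheel: 4
  writer: 3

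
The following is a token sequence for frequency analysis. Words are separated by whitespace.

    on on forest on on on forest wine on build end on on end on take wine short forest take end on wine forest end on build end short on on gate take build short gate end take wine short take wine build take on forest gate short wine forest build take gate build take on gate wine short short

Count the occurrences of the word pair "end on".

Scanning the 59 overlapping bigram windows for "end on":
  position 11–12: end on
  position 14–15: end on
  position 21–22: end on
  position 25–26: end on

4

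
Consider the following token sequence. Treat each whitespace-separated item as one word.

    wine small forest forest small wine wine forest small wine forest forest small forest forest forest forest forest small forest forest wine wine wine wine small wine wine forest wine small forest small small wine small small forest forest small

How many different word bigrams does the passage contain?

9

40 tokens → 39 bigram windows in total.
Repeated bigrams (each contributes count−1 duplicates):
  forest forest: 8
  forest small: 6
  small forest: 5
  wine wine: 5
  small wine: 4
  wine small: 4
  wine forest: 3
  forest wine: 2
  … (1 more repeated)
30 duplicate windows → 39 − 30 = 9 distinct.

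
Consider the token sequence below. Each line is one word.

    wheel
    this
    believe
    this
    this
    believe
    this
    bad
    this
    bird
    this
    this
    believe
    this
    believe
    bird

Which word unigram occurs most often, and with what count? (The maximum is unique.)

Unigram frequencies (highest first):
  this: 8
  believe: 4
  bird: 2
  wheel: 1
  bad: 1

"this", 8 times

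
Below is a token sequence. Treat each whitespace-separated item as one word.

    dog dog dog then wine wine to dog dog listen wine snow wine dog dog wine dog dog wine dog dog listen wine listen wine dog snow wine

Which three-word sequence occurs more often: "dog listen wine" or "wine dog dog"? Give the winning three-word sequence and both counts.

"wine dog dog" (3 vs 2)

"dog listen wine": 2 occurrences
"wine dog dog": 3 occurrences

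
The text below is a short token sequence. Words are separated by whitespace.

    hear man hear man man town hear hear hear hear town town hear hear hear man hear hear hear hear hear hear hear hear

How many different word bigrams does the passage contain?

24 tokens → 23 bigram windows in total.
Repeated bigrams (each contributes count−1 duplicates):
  hear hear: 12
  hear man: 3
  man hear: 2
  town hear: 2
15 duplicate windows → 23 − 15 = 8 distinct.

8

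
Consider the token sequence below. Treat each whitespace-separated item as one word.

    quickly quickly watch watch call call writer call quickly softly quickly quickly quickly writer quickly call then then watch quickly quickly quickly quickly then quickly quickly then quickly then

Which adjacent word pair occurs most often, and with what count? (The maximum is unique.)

"quickly quickly", 7 times

Bigram frequencies (highest first):
  quickly quickly: 7
  quickly then: 3
  then quickly: 2
  quickly watch: 1
  watch watch: 1
  watch call: 1
  … (13 more, each ≤ 1)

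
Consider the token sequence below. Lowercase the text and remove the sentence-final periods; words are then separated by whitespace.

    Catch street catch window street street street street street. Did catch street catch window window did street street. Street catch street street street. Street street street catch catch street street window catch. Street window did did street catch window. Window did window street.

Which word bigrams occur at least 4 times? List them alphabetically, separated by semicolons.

Bigram counts meeting the condition (at least 4 times):
  catch street: 5
  street catch: 5
  street street: 12

catch street; street catch; street street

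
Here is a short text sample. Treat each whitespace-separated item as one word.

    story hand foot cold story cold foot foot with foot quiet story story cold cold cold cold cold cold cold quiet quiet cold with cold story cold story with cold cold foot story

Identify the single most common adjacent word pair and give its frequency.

"cold cold", 7 times

Bigram frequencies (highest first):
  cold cold: 7
  cold story: 3
  story cold: 3
  cold foot: 2
  with cold: 2
  story hand: 1
  … (14 more, each ≤ 1)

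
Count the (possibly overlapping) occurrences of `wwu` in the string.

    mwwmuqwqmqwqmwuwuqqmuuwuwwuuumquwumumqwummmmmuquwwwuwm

Sliding a length-3 window over the 54 characters (52 positions):
  position 25–27: wwu
  position 50–52: wwu

2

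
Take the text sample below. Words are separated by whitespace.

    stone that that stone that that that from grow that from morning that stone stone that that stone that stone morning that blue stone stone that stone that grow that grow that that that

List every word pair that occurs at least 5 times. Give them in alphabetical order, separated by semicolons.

Bigram counts meeting the condition (at least 5 times):
  stone that: 6
  that stone: 5
  that that: 6

stone that; that stone; that that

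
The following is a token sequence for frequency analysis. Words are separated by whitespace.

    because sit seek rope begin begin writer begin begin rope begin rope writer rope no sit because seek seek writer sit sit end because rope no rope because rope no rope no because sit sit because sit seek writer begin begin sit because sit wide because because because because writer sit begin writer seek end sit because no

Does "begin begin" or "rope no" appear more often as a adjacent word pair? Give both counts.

"begin begin": 3 occurrences
"rope no": 4 occurrences

"rope no" (4 vs 3)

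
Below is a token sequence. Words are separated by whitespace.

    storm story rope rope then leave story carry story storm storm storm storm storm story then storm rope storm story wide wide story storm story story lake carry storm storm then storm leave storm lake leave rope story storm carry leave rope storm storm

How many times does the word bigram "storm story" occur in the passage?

4

Scanning the 43 overlapping bigram windows for "storm story":
  position 1–2: storm story
  position 14–15: storm story
  position 19–20: storm story
  position 24–25: storm story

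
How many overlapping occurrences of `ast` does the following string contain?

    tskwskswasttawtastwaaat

Sliding a length-3 window over the 23 characters (21 positions):
  position 9–11: ast
  position 16–18: ast

2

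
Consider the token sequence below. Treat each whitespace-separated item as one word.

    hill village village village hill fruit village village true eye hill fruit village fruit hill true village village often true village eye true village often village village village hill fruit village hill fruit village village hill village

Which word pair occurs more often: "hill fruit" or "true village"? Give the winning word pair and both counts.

"hill fruit": 4 occurrences
"true village": 3 occurrences

"hill fruit" (4 vs 3)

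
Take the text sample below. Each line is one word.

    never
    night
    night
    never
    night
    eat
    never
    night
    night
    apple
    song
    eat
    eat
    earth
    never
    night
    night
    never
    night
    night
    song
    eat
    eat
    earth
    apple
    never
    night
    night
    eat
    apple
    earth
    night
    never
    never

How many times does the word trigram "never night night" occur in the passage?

Scanning the 32 overlapping trigram windows for "never night night":
  position 1–3: never night night
  position 7–9: never night night
  position 15–17: never night night
  position 18–20: never night night
  position 26–28: never night night

5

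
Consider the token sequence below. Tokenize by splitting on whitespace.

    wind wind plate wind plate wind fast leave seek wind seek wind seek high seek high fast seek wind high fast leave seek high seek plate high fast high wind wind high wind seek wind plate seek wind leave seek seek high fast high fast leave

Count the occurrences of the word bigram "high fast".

Scanning the 45 overlapping bigram windows for "high fast":
  position 16–17: high fast
  position 20–21: high fast
  position 27–28: high fast
  position 42–43: high fast
  position 44–45: high fast

5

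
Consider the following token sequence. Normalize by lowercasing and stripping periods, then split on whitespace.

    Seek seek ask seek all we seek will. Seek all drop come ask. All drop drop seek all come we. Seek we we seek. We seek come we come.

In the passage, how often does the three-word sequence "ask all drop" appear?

Scanning the 27 overlapping trigram windows for "ask all drop":
  position 13–15: ask all drop

1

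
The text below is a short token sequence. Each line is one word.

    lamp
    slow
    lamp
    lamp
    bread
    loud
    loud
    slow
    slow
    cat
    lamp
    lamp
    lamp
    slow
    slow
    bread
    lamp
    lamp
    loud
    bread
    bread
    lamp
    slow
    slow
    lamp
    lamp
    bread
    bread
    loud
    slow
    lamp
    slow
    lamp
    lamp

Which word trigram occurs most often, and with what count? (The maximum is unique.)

Trigram frequencies (highest first):
  slow lamp lamp: 3
  lamp slow lamp: 2
  lamp lamp bread: 2
  lamp slow slow: 2
  lamp bread loud: 1
  bread loud loud: 1
  … (21 more, each ≤ 1)

"slow lamp lamp", 3 times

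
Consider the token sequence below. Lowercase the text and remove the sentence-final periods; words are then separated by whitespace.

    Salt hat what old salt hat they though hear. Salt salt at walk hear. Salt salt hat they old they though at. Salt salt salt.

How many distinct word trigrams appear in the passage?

25 tokens → 23 trigram windows in total.
Repeated trigrams (each contributes count−1 duplicates):
  hear salt salt: 2
  salt hat they: 2
2 duplicate windows → 23 − 2 = 21 distinct.

21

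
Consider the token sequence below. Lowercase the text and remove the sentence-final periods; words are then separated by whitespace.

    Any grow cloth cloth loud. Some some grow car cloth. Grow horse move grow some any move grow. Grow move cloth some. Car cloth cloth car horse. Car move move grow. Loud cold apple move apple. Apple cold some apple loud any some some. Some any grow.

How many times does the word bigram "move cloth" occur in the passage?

Scanning the 46 overlapping bigram windows for "move cloth":
  position 20–21: move cloth

1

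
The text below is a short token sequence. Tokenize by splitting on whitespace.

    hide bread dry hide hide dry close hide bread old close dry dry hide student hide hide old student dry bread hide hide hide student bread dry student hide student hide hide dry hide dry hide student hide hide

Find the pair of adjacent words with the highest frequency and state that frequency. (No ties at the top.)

Bigram frequencies (highest first):
  hide hide: 6
  dry hide: 4
  hide student: 4
  student hide: 4
  hide dry: 3
  hide bread: 2
  … (14 more, each ≤ 2)

"hide hide", 6 times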